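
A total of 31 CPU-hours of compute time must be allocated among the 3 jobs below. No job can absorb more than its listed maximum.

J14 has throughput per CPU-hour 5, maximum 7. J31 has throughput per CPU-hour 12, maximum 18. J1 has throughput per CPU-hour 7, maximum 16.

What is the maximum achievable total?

307

Order the jobs by throughput per CPU-hour: J31 12 > J1 7 > J14 5.
Give J31 18 to hit its cap of 18 → 13 left.
Only 13 left; J1 takes them to reach 13.
Total = 12×18 + 7×13 = 307.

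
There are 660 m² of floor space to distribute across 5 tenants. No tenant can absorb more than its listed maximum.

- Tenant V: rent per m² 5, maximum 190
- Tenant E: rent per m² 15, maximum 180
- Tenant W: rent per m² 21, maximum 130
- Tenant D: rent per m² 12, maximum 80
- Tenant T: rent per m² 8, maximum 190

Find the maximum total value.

8310

Rank by rent per m²: Tenant W 21 > Tenant E 15 > Tenant D 12 > Tenant T 8 > Tenant V 5.
Tenant W: +130 to 130 (cap) ; 530 left.
Tenant E takes 180 to reach its cap of 180 ; 350 left.
Tenant D takes 80 to reach its cap of 80 ; 270 left.
Give Tenant T 190 to hit its cap of 190 ; 80 left.
Tenant V: +80 (room for 190) → 80. Pool exhausted.
Total = 5×80 + 15×180 + 21×130 + 12×80 + 8×190 = 8310.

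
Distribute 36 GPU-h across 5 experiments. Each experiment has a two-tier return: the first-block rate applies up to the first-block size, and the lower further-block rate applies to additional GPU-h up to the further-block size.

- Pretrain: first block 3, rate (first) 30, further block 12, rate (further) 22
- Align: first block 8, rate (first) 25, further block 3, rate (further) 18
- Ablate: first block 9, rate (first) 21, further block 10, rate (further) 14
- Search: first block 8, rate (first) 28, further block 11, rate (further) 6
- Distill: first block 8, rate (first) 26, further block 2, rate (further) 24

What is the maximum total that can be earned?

Order all 10 blocks by rate: Pretrain/first 30 > Search/first 28 > Distill/first 26 > Align/first 25 > Distill/second 24 > Pretrain/second 22 > Ablate/first 21 > Align/second 18 > Ablate/second 14 > Search/second 6.
Fill Pretrain first block (3 at 30) — 33 left.
Search/first (28): +8 — 25 left.
Distill/first (26): +8 — 17 left.
Align/first (25): +8 — 9 left.
Distill/second (24): +2 — 7 left.
7 remain; put them into Pretrain second at 22.
Total = 30×3 + 28×8 + 26×8 + 25×8 + 24×2 + 22×7 = 924.

924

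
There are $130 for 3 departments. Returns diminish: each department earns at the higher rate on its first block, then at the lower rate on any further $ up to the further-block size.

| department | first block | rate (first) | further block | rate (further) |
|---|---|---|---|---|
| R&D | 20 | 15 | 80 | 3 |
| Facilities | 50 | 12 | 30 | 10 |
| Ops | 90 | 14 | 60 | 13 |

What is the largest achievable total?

Rank every tier by rate: R&D/first 15 > Ops/first 14 > Ops/second 13 > Facilities/first 12 > Facilities/second 10 > R&D/second 3.
Fill R&D first block (20 at 15) ; 110 left.
Fill Ops first block (90 at 14) ; 20 left.
Ops/second: +20 of 60 at 13; pool empty.
Total = 15×20 + 14×90 + 13×20 = 1820.

1820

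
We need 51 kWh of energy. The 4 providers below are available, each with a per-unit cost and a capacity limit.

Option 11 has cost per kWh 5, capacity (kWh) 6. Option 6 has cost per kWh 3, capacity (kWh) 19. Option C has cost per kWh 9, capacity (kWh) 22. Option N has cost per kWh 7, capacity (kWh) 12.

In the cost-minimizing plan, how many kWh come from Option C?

Use providers in increasing cost order.
Take 19 from Option 6 at 3 ; need 32 more.
Option 11 at 5: take all 6 kWh ; 26 still needed.
Take 12 from Option N at 7 ; need 14 more.
Option C at 9: take 14 of its 22 ; requirement met.

14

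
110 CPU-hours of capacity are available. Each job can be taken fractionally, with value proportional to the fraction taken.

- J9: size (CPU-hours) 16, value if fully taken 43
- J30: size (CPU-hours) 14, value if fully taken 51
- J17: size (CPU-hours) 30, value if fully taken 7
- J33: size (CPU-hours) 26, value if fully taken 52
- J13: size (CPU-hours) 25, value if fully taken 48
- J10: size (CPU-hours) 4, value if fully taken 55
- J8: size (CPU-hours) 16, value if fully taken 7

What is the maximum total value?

Best value per unit of size first: J10 55/4≈13.8, J30 51/14≈3.64, J9 43/16≈2.69, J33 52/26≈2, J13 48/25≈1.92, J8 7/16≈0.438, J17 7/30≈0.233.
J10: take in full, 4 CPU-hours for value 55 — 106 left.
All 14 CPU-hours of J30 fit (value 51) — 92 remain.
J9: take in full, 16 CPU-hours for value 43 — 76 left.
All 26 CPU-hours of J33 fit (value 52) — 50 remain.
Take all of J13 (25 CPU-hours, value 48) — 25 CPU-hours left.
All 16 CPU-hours of J8 fit (value 7) — 9 remain.
Fill the last 9 CPU-hours with part of J17: 9/30 of it earns 2.1.
Total value = 258.1.

258.1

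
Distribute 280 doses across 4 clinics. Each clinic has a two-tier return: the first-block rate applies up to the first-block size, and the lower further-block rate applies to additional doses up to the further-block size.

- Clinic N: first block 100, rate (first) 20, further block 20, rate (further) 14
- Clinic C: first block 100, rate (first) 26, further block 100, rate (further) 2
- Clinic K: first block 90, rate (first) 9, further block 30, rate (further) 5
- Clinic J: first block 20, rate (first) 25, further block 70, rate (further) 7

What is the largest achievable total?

5740

Rank every tier by rate: Clinic C/tier1 26 > Clinic J/tier1 25 > Clinic N/tier1 20 > Clinic N/tier2 14 > Clinic K/tier1 9 > Clinic J/tier2 7 > Clinic K/tier2 5 > Clinic C/tier2 2.
Fill Clinic C tier1 block (100 at 26) ; 180 left.
Clinic J tier1 at 25: fill all 20 ; 160 left.
Clinic N tier1 at 20: fill all 100 ; 60 left.
Clinic N/tier2 (14): +20 ; 40 left.
Clinic K/tier1: +40 of 90 at 9; pool empty.
Total = 26×100 + 25×20 + 20×100 + 14×20 + 9×40 = 5740.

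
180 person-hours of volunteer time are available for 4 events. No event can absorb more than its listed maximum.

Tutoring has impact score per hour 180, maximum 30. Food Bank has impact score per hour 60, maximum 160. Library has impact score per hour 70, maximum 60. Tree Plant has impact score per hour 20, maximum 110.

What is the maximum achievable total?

15000

Rank by impact score per hour: Tutoring 180 > Library 70 > Food Bank 60 > Tree Plant 20.
Give Tutoring 30 to hit its cap of 30 — 150 left.
Library takes 60 to reach its cap of 60 — 90 left.
Food Bank has room for 160 but only 90 remain, so it gets 90.
Total = 180×30 + 60×90 + 70×60 = 15000.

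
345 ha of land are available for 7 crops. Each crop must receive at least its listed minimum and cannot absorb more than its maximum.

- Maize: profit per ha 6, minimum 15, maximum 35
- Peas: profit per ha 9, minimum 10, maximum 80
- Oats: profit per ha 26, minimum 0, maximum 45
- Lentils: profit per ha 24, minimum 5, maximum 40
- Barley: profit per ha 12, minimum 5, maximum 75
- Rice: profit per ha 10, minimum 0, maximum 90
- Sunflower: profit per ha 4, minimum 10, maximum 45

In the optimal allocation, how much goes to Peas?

70

Meeting every minimum uses 15+10+0+5+5+0+10 = 45 ha, leaving 300.
Order the crops by profit per ha: Oats 26 > Lentils 24 > Barley 12 > Rice 10 > Peas 9 > Maize 6 > Sunflower 4.
Oats: +45 to 45 (cap) — 255 left.
Give Lentils 35 more to hit its cap of 40 — 220 left.
Barley: +70 to 75 (cap) — 150 left.
Rice takes 90 more to reach its cap of 90 — 60 left.
Peas has room for 70 more but only 60 remain, so it gets 70.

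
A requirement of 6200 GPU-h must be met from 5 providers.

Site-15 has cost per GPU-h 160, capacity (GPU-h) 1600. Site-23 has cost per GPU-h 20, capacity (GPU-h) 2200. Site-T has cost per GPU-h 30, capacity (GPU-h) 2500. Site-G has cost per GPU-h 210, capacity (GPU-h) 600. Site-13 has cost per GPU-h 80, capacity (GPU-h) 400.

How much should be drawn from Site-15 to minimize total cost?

1100

Fill from the cheapest provider first.
Site-23 (20): use full 2200 — 4000 GPU-h to go.
Take 2500 from Site-T at 30 — need 1500 more.
Site-13 (80): use full 400 — 1100 GPU-h to go.
Site-15 at 160: take 1100 of its 1600 — requirement met.
Site-G: unused.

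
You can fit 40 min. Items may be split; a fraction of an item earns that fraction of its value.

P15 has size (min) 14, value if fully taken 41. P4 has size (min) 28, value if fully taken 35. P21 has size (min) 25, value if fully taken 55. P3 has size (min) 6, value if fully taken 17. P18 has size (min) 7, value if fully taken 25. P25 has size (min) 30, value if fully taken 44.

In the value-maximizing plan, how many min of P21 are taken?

13

Best value per unit of size first: P18 25/7≈3.57, P15 41/14≈2.93, P3 17/6≈2.83, P21 55/25≈2.2, P25 44/30≈1.47, P4 35/28≈1.25.
P18: take in full, 7 min for value 25 — 33 left.
All 14 min of P15 fit (value 41) — 19 remain.
Take all of P3 (6 min, value 17) — 13 min left.
Only 13 min remain; take 13/25 of P21 for value 55×13/25 = 28.6.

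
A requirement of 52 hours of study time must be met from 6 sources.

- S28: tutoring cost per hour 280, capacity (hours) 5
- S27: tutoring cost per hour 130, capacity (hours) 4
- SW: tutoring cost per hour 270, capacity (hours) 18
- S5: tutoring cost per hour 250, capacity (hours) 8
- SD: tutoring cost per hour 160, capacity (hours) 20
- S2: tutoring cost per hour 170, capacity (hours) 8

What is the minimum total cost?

Use sources in increasing cost order.
S27 at 130: take all 4 hours — 48 still needed.
SD (160): use full 20 — 28 hours to go.
S2 at 170: take all 8 hours — 20 still needed.
S5 at 250: take all 8 hours — 12 still needed.
SW (270): take the remaining 12 — done.
S28: unused.
Cost = 4×130 + 20×160 + 8×170 + 8×250 + 12×270 = 10320.

10320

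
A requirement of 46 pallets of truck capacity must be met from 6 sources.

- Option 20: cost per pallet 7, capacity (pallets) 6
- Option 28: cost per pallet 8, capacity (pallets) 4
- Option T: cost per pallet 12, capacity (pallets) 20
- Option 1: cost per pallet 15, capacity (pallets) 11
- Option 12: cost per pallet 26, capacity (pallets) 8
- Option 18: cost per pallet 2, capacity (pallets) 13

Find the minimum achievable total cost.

Use sources in increasing cost order.
Take 13 from Option 18 at 2 → need 33 more.
Option 20 (7): use full 6 → 27 pallets to go.
Take 4 from Option 28 at 8 → need 23 more.
Option T at 12: take all 20 pallets → 3 still needed.
Option 1 (15): take the remaining 3 → done.
Option 12: unused.
Cost = 13×2 + 6×7 + 4×8 + 20×12 + 3×15 = 385.

385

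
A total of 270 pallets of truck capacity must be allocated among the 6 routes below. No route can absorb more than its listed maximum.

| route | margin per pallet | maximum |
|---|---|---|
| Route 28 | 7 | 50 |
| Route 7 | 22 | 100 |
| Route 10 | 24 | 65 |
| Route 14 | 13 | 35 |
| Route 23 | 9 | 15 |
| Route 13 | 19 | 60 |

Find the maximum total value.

Highest margin per pallet first: Route 10 24 > Route 7 22 > Route 13 19 > Route 14 13 > Route 23 9 > Route 28 7.
Route 10 takes 65 to reach its cap of 65 ; 205 left.
Route 7 takes 100 to reach its cap of 100 ; 105 left.
Route 13: +60 to 60 (cap) ; 45 left.
Route 14: +35 to 35 (cap) ; 10 left.
Route 23 has room for 15 but only 10 remain, so it gets 10.
Total = 22×100 + 24×65 + 13×35 + 9×10 + 19×60 = 5445.

5445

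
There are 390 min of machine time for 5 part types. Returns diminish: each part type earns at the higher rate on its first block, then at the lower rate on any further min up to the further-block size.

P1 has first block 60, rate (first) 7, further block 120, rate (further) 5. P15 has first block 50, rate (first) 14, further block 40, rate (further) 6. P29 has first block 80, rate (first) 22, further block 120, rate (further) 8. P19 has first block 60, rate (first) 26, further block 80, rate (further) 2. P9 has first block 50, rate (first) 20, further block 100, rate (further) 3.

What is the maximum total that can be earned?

6190

Rank every tier by rate: P19/first 26 > P29/first 22 > P9/first 20 > P15/first 14 > P29/second 8 > P1/first 7 > P15/second 6 > P1/second 5 > P9/second 3 > P19/second 2.
P19/first (26): +60 — 330 left.
P29 first at 22: fill all 80 — 250 left.
P9/first (20): +50 — 200 left.
Fill P15 first block (50 at 14) — 150 left.
P29 second at 8: fill all 120 — 30 left.
P1/first: +30 of 60 at 7; pool empty.
Total = 26×60 + 22×80 + 20×50 + 14×50 + 8×120 + 7×30 = 6190.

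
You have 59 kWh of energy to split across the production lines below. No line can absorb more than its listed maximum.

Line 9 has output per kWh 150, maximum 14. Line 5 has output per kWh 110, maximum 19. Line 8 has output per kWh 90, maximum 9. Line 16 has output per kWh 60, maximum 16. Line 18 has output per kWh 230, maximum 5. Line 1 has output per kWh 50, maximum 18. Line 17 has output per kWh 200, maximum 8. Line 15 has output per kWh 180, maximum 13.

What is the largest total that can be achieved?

9280

Rank by output per kWh: Line 18 230 > Line 17 200 > Line 15 180 > Line 9 150 > Line 5 110 > Line 8 90 > Line 16 60 > Line 1 50.
Line 18: +5 to 5 (cap) → 54 left.
Line 17: +8 to 8 (cap) → 46 left.
Line 15 takes 13 to reach its cap of 13 → 33 left.
Give Line 9 14 to hit its cap of 14 → 19 left.
Line 5 takes 19 to reach its cap of 19 → 0 left.
Total = 150×14 + 110×19 + 230×5 + 200×8 + 180×13 = 9280.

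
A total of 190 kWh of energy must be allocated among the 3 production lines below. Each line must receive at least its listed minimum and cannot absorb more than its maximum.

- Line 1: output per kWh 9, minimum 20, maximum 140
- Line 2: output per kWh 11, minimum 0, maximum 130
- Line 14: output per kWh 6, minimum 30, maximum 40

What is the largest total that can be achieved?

1880

Meeting every minimum uses 20+0+30 = 50 kWh, leaving 140.
Order the production lines by output per kWh: Line 2 11 > Line 1 9 > Line 14 6.
Line 2 takes 130 more to reach its cap of 130 — 10 left.
Only 10 left; Line 1 takes them to reach 30.
Total = 9×30 + 11×130 + 6×30 = 1880.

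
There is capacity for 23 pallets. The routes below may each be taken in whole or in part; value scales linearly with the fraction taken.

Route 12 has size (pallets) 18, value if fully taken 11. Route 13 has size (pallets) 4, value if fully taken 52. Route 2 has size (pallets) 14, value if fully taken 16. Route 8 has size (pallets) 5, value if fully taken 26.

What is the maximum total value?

Rank by value-to-size ratio: Route 13 52/4≈13, Route 8 26/5≈5.2, Route 2 16/14≈1.14, Route 12 11/18≈0.611.
Route 13: take in full, 4 pallets for value 52 ; 19 left.
Route 8: take in full, 5 pallets for value 26 ; 14 left.
All 14 pallets of Route 2 fit (value 16) ; 0 remain.
Total value = 94.

94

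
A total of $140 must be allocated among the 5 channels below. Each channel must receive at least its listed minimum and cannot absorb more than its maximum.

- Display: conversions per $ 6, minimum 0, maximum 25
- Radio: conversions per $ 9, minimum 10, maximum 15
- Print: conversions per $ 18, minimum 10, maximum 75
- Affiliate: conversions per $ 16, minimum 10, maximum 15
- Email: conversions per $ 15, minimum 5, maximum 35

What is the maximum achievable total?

2250

Meeting every minimum uses 0+10+10+10+5 = 35 $, leaving 105.
Order the channels by conversions per $: Print 18 > Affiliate 16 > Email 15 > Radio 9 > Display 6.
Print takes 65 more to reach its cap of 75 — 40 left.
Affiliate: +5 to 15 (cap) — 35 left.
Give Email 30 more to hit its cap of 35 — 5 left.
Radio takes 5 more to reach its cap of 15 — 0 left.
Total = 9×15 + 18×75 + 16×15 + 15×35 = 2250.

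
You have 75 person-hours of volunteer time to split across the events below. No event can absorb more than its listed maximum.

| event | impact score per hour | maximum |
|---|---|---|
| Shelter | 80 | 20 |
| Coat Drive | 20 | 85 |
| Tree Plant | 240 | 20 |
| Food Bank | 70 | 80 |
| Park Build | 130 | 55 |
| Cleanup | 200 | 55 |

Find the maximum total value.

Order the events by impact score per hour: Tree Plant 240 > Cleanup 200 > Park Build 130 > Shelter 80 > Food Bank 70 > Coat Drive 20.
Give Tree Plant 20 to hit its cap of 20 — 55 left.
Cleanup: +55 to 55 (cap) — 0 left.
Total = 240×20 + 200×55 = 15800.

15800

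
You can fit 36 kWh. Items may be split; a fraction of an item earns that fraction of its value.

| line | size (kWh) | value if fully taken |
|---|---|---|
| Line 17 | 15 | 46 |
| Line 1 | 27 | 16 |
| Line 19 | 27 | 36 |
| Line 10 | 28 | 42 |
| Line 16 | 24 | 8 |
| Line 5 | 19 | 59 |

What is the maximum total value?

108

Sort by value density: Line 5 59/19≈3.11, Line 17 46/15≈3.07, Line 10 42/28≈1.5, Line 19 36/27≈1.33, Line 1 16/27≈0.593, Line 16 8/24≈0.333.
All 19 kWh of Line 5 fit (value 59) — 17 remain.
Line 17: take in full, 15 kWh for value 46 — 2 left.
2 kWh left: a 2/28 share of Line 10 gives 42×2/28 = 3.
Total value = 108.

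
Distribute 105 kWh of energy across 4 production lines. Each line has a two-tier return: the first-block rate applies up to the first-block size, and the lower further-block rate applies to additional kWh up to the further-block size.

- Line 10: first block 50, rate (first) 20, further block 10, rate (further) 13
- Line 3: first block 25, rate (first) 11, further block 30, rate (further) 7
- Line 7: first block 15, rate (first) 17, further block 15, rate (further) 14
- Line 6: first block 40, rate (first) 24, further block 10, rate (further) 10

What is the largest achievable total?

Treat each block as its own option and order by rate: Line 6/T1 24 > Line 10/T1 20 > Line 7/T1 17 > Line 7/T2 14 > Line 10/T2 13 > Line 3/T1 11 > Line 6/T2 10 > Line 3/T2 7.
Line 6/T1 (24): +40 ; 65 left.
Fill Line 10 T1 block (50 at 20) ; 15 left.
Line 7 T1 at 17: fill all 15 ; 0 left.
Total = 24×40 + 20×50 + 17×15 = 2215.

2215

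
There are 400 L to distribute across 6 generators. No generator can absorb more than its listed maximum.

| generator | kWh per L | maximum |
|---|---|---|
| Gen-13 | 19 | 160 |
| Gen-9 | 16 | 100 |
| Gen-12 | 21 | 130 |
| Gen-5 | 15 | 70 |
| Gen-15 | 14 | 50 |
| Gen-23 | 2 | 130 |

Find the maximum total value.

Highest kWh per L first: Gen-12 21 > Gen-13 19 > Gen-9 16 > Gen-5 15 > Gen-15 14 > Gen-23 2.
Gen-12: +130 to 130 (cap) ; 270 left.
Give Gen-13 160 to hit its cap of 160 ; 110 left.
Gen-9: +100 to 100 (cap) ; 10 left.
Gen-5 has room for 70 but only 10 remain, so it gets 10.
Total = 19×160 + 16×100 + 21×130 + 15×10 = 7520.

7520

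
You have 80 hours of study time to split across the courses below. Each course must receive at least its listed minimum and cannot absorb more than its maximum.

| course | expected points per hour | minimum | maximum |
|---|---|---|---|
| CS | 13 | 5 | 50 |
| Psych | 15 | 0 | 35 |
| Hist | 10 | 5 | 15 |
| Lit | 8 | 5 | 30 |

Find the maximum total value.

Meeting every minimum uses 5+0+5+5 = 15 hours, leaving 65.
Highest expected points per hour first: Psych 15 > CS 13 > Hist 10 > Lit 8.
Psych: +35 to 35 (cap) ; 30 left.
CS: +30 (room for 45) → 35. Pool exhausted.
Total = 13×35 + 15×35 + 10×5 + 8×5 = 1070.

1070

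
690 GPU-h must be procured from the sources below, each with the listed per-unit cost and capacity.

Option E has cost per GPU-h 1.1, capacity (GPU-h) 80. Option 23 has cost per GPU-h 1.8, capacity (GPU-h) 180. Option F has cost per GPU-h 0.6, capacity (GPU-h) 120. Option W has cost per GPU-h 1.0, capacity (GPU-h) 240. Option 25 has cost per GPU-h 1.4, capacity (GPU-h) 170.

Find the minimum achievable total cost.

782

Fill from the cheapest source first.
Option F (0.6): use full 120 → 570 GPU-h to go.
Option W (1.0): use full 240 → 330 GPU-h to go.
Take 80 from Option E at 1.1 → need 250 more.
Option 25 (1.4): use full 170 → 80 GPU-h to go.
Take 80 from Option 23 at 1.8 to finish.
Cost = 120×0.6 + 240×1.0 + 80×1.1 + 170×1.4 + 80×1.8 = 782.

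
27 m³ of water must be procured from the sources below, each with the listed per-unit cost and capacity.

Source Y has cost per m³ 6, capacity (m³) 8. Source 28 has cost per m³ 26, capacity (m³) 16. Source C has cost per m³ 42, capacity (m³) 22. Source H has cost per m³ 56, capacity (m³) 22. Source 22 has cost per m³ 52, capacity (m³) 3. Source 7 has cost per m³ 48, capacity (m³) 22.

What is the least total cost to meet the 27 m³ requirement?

Fill from the cheapest source first.
Take 8 from Source Y at 6 ; need 19 more.
Source 28 (26): use full 16 ; 3 m³ to go.
Take 3 from Source C at 42 to finish.
Source 7, Source 22, Source H: unused.
Cost = 8×6 + 16×26 + 3×42 = 590.

590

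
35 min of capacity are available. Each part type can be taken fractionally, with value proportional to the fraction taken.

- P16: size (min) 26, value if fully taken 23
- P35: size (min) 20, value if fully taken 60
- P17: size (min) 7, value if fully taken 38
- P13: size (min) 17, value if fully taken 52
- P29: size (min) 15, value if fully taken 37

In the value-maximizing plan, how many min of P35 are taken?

11

Rank by value-to-size ratio: P17 38/7≈5.43, P13 52/17≈3.06, P35 60/20≈3, P29 37/15≈2.47, P16 23/26≈0.885.
Take all of P17 (7 min, value 38) → 28 min left.
P13: take in full, 17 min for value 52 → 11 left.
Only 11 min remain; take 11/20 of P35 for value 60×11/20 = 33.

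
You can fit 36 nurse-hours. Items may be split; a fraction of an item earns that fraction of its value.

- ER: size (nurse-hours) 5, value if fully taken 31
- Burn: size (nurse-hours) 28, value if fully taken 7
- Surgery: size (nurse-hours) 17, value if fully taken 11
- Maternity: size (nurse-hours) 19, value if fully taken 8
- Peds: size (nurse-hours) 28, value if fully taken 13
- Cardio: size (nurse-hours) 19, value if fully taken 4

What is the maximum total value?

48.5

Best value per unit of size first: ER 31/5≈6.2, Surgery 11/17≈0.647, Peds 13/28≈0.464, Maternity 8/19≈0.421, Burn 7/28≈0.25, Cardio 4/19≈0.211.
ER: take in full, 5 nurse-hours for value 31 → 31 left.
Surgery: take in full, 17 nurse-hours for value 11 → 14 left.
Only 14 nurse-hours remain; take 14/28 of Peds for value 13×14/28 = 6.5.
Total value = 48.5.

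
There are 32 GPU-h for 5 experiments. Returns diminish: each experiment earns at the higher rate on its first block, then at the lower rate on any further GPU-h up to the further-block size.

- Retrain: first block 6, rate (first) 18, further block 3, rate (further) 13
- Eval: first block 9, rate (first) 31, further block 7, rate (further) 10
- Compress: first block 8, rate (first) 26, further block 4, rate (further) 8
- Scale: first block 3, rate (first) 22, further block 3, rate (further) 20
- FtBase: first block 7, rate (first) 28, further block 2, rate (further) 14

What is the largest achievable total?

845

Rank every tier by rate: Eval/tier1 31 > FtBase/tier1 28 > Compress/tier1 26 > Scale/tier1 22 > Scale/tier2 20 > Retrain/tier1 18 > FtBase/tier2 14 > Retrain/tier2 13 > Eval/tier2 10 > Compress/tier2 8.
Eval tier1 at 31: fill all 9 → 23 left.
FtBase/tier1 (28): +7 → 16 left.
Compress/tier1 (26): +8 → 8 left.
Scale tier1 at 22: fill all 3 → 5 left.
Scale/tier2 (20): +3 → 2 left.
Retrain tier1 at 18: only 2 left, fill 2.
Total = 31×9 + 28×7 + 26×8 + 22×3 + 20×3 + 18×2 = 845.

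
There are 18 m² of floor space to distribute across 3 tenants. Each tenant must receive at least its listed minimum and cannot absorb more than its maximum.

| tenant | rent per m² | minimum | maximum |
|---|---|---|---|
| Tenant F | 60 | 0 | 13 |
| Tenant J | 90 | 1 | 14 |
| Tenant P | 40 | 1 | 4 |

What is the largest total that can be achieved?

1480

Meeting every minimum uses 0+1+1 = 2 m², leaving 16.
Order the tenants by rent per m²: Tenant J 90 > Tenant F 60 > Tenant P 40.
Tenant J: +13 to 14 (cap) — 3 left.
Tenant F has room for 13 more but only 3 remain, so it gets 3.
Total = 60×3 + 90×14 + 40×1 = 1480.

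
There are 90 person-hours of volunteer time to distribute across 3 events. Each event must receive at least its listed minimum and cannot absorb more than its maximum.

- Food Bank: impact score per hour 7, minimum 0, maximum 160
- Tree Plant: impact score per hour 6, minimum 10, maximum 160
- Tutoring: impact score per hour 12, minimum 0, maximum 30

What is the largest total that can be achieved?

Meeting every minimum uses 0+10+0 = 10 person-hours, leaving 80.
Highest impact score per hour first: Tutoring 12 > Food Bank 7 > Tree Plant 6.
Give Tutoring 30 more to hit its cap of 30 → 50 left.
Food Bank has room for 160 more but only 50 remain, so it gets 50.
Total = 7×50 + 6×10 + 12×30 = 770.

770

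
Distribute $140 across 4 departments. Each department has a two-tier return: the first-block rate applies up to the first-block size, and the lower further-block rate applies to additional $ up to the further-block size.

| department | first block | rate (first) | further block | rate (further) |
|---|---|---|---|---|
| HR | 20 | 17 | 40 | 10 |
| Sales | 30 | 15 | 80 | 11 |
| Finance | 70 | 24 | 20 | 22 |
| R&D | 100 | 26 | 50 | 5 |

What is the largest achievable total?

Rank every tier by rate: R&D/T1 26 > Finance/T1 24 > Finance/T2 22 > HR/T1 17 > Sales/T1 15 > Sales/T2 11 > HR/T2 10 > R&D/T2 5.
R&D/T1 (26): +100 → 40 left.
Finance/T1: +40 of 70 at 24; pool empty.
Total = 26×100 + 24×40 = 3560.

3560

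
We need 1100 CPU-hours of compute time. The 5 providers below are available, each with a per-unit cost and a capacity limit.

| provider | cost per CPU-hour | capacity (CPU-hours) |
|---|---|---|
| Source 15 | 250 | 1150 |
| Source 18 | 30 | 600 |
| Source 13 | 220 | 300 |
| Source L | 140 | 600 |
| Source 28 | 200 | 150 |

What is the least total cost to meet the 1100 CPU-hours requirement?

88000

Cheapest first:
Source 18 at 30: take all 600 CPU-hours ; 500 still needed.
Source L at 140: take 500 of its 600 ; requirement met.
Source 28, Source 13, Source 15: unused.
Cost = 600×30 + 500×140 = 88000.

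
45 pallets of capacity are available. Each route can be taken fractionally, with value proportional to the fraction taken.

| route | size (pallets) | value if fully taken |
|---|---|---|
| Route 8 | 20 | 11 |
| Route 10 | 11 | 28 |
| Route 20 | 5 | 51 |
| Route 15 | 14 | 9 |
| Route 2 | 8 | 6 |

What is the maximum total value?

Best value per unit of size first: Route 20 51/5≈10.2, Route 10 28/11≈2.55, Route 2 6/8≈0.75, Route 15 9/14≈0.643, Route 8 11/20≈0.55.
All 5 pallets of Route 20 fit (value 51) — 40 remain.
Take all of Route 10 (11 pallets, value 28) — 29 pallets left.
Take all of Route 2 (8 pallets, value 6) — 21 pallets left.
All 14 pallets of Route 15 fit (value 9) — 7 remain.
Only 7 pallets remain; take 7/20 of Route 8 for value 11×7/20 = 3.85.
Total value = 97.85.

97.85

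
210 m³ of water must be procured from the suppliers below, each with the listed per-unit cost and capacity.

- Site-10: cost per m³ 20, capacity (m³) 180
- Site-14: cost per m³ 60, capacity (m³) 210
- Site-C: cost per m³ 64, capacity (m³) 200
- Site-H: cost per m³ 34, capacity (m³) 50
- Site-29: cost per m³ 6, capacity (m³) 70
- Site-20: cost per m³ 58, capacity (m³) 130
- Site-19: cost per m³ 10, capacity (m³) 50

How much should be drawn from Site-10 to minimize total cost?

90

Cheapest first:
Take 70 from Site-29 at 6 — need 140 more.
Take 50 from Site-19 at 10 — need 90 more.
Site-10 at 20: take 90 of its 180 — requirement met.
Site-H, Site-20, Site-14, Site-C: unused.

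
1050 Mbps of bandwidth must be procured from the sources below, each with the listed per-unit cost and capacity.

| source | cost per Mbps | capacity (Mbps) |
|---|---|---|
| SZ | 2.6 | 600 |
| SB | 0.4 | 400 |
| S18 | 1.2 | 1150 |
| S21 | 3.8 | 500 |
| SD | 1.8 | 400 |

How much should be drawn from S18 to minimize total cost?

650

Use sources in increasing cost order.
Take 400 from SB at 0.4 ; need 650 more.
S18 at 1.2: take 650 of its 1150 ; requirement met.
SD, SZ, S21: unused.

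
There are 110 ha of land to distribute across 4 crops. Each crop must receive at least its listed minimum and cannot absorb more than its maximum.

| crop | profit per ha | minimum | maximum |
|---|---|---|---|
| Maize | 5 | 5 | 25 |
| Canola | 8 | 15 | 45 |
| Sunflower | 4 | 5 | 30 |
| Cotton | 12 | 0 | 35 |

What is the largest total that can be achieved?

Meeting every minimum uses 5+15+5+0 = 25 ha, leaving 85.
Order the crops by profit per ha: Cotton 12 > Canola 8 > Maize 5 > Sunflower 4.
Give Cotton 35 more to hit its cap of 35 ; 50 left.
Canola: +30 to 45 (cap) ; 20 left.
Give Maize 20 more to hit its cap of 25 ; 0 left.
Total = 5×25 + 8×45 + 4×5 + 12×35 = 925.

925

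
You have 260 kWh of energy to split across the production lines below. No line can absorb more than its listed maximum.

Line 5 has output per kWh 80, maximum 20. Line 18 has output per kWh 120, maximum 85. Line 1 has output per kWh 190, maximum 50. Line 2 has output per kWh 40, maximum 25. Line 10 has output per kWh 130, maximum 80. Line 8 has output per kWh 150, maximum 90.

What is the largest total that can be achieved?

38200

Highest output per kWh first: Line 1 190 > Line 8 150 > Line 10 130 > Line 18 120 > Line 5 80 > Line 2 40.
Line 1: +50 to 50 (cap) ; 210 left.
Line 8 takes 90 to reach its cap of 90 ; 120 left.
Line 10 takes 80 to reach its cap of 80 ; 40 left.
Only 40 left; Line 18 takes them to reach 40.
Total = 120×40 + 190×50 + 130×80 + 150×90 = 38200.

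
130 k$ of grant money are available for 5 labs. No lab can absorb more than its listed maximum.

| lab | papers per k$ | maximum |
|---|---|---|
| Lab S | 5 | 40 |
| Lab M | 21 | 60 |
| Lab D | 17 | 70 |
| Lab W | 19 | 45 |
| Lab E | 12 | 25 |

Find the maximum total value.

2540

Rank by papers per k$: Lab M 21 > Lab W 19 > Lab D 17 > Lab E 12 > Lab S 5.
Lab M: +60 to 60 (cap) ; 70 left.
Give Lab W 45 to hit its cap of 45 ; 25 left.
Lab D has room for 70 but only 25 remain, so it gets 25.
Total = 21×60 + 17×25 + 19×45 = 2540.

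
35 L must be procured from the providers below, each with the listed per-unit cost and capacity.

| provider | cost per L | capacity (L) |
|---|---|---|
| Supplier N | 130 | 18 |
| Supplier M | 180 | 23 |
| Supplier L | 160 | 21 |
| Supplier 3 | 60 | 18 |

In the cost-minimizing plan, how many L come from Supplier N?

Cheapest first:
Supplier 3 at 60: take all 18 L → 17 still needed.
Supplier N at 130: take 17 of its 18 → requirement met.
Supplier L, Supplier M: unused.

17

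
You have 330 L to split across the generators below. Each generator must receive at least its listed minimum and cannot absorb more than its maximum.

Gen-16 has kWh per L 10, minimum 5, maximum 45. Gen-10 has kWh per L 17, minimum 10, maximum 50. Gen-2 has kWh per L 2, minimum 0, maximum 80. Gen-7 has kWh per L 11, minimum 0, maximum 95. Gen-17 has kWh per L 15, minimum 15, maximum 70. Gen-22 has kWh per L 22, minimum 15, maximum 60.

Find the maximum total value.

4735

Meeting every minimum uses 5+10+0+0+15+15 = 45 L, leaving 285.
Rank by kWh per L: Gen-22 22 > Gen-10 17 > Gen-17 15 > Gen-7 11 > Gen-16 10 > Gen-2 2.
Give Gen-22 45 more to hit its cap of 60 ; 240 left.
Gen-10: +40 to 50 (cap) ; 200 left.
Give Gen-17 55 more to hit its cap of 70 ; 145 left.
Gen-7 takes 95 more to reach its cap of 95 ; 50 left.
Give Gen-16 40 more to hit its cap of 45 ; 10 left.
Gen-2: +10 (room for 80) → 10. Pool exhausted.
Total = 10×45 + 17×50 + 2×10 + 11×95 + 15×70 + 22×60 = 4735.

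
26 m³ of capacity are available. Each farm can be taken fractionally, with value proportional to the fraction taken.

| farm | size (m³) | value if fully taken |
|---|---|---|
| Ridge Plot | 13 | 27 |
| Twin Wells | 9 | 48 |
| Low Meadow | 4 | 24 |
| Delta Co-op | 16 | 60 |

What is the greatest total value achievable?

120.75

Sort by value density: Low Meadow 24/4≈6, Twin Wells 48/9≈5.33, Delta Co-op 60/16≈3.75, Ridge Plot 27/13≈2.08.
Low Meadow: take in full, 4 m³ for value 24 → 22 left.
All 9 m³ of Twin Wells fit (value 48) → 13 remain.
Only 13 m³ remain; take 13/16 of Delta Co-op for value 60×13/16 = 48.75.
Total value = 120.75.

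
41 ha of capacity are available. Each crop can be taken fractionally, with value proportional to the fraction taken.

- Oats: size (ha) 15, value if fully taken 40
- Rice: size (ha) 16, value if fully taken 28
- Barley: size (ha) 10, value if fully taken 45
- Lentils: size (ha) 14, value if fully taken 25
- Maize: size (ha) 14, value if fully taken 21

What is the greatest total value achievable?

113.5

Rank by value-to-size ratio: Barley 45/10≈4.5, Oats 40/15≈2.67, Lentils 25/14≈1.79, Rice 28/16≈1.75, Maize 21/14≈1.5.
All 10 ha of Barley fit (value 45) — 31 remain.
All 15 ha of Oats fit (value 40) — 16 remain.
Lentils: take in full, 14 ha for value 25 — 2 left.
Fill the last 2 ha with part of Rice: 2/16 of it earns 3.5.
Total value = 113.5.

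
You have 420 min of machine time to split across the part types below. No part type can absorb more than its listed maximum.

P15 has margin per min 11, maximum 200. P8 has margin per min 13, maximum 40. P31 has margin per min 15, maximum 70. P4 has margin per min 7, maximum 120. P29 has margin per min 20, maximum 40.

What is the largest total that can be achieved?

5060

Highest margin per min first: P29 20 > P31 15 > P8 13 > P15 11 > P4 7.
P29: +40 to 40 (cap) — 380 left.
Give P31 70 to hit its cap of 70 — 310 left.
P8 takes 40 to reach its cap of 40 — 270 left.
Give P15 200 to hit its cap of 200 — 70 left.
P4 has room for 120 but only 70 remain, so it gets 70.
Total = 11×200 + 13×40 + 15×70 + 7×70 + 20×40 = 5060.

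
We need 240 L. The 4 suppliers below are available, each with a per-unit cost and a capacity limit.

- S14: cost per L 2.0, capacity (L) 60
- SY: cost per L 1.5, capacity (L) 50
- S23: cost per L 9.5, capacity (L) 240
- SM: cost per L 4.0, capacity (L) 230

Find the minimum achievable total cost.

715

Cheapest first:
SY (1.5): use full 50 → 190 L to go.
S14 (2.0): use full 60 → 130 L to go.
Take 130 from SM at 4.0 to finish.
S23: unused.
Cost = 50×1.5 + 60×2.0 + 130×4.0 = 715.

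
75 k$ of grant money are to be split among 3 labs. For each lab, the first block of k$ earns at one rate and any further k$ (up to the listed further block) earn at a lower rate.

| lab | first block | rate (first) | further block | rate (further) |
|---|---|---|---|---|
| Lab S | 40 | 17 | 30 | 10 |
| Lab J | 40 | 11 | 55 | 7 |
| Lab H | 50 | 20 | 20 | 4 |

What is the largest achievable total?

1425

Treat each block as its own option and order by rate: Lab H/tier1 20 > Lab S/tier1 17 > Lab J/tier1 11 > Lab S/tier2 10 > Lab J/tier2 7 > Lab H/tier2 4.
Lab H/tier1 (20): +50 ; 25 left.
Lab S tier1 at 17: only 25 left, fill 25.
Total = 20×50 + 17×25 = 1425.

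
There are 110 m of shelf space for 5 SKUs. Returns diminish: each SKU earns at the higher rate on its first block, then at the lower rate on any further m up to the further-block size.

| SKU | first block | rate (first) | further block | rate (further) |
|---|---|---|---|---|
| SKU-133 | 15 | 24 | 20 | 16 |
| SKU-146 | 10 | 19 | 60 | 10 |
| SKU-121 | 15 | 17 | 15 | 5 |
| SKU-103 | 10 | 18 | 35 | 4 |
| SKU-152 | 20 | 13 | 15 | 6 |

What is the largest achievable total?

1765

Rank every tier by rate: SKU-133/tier1 24 > SKU-146/tier1 19 > SKU-103/tier1 18 > SKU-121/tier1 17 > SKU-133/tier2 16 > SKU-152/tier1 13 > SKU-146/tier2 10 > SKU-152/tier2 6 > SKU-121/tier2 5 > SKU-103/tier2 4.
SKU-133/tier1 (24): +15 ; 95 left.
SKU-146 tier1 at 19: fill all 10 ; 85 left.
SKU-103/tier1 (18): +10 ; 75 left.
SKU-121/tier1 (17): +15 ; 60 left.
SKU-133 tier2 at 16: fill all 20 ; 40 left.
Fill SKU-152 tier1 block (20 at 13) ; 20 left.
SKU-146 tier2 at 10: only 20 left, fill 20.
Total = 24×15 + 19×10 + 18×10 + 17×15 + 16×20 + 13×20 + 10×20 = 1765.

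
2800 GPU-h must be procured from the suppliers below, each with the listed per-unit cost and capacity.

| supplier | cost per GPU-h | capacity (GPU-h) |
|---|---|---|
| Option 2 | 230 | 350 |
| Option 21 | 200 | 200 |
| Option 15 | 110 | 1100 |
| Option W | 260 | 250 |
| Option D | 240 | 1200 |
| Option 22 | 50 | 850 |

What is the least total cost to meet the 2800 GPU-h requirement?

Fill from the cheapest supplier first.
Option 22 at 50: take all 850 GPU-h → 1950 still needed.
Take 1100 from Option 15 at 110 → need 850 more.
Option 21 (200): use full 200 → 650 GPU-h to go.
Take 350 from Option 2 at 230 → need 300 more.
Take 300 from Option D at 240 to finish.
Option W: unused.
Cost = 850×50 + 1100×110 + 200×200 + 350×230 + 300×240 = 356000.

356000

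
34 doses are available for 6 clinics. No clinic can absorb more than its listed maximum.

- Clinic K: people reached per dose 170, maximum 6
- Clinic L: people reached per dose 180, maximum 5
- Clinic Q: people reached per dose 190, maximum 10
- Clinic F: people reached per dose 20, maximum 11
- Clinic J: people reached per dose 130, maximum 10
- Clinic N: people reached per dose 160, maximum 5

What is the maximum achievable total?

5660

Order the clinics by people reached per dose: Clinic Q 190 > Clinic L 180 > Clinic K 170 > Clinic N 160 > Clinic J 130 > Clinic F 20.
Give Clinic Q 10 to hit its cap of 10 — 24 left.
Give Clinic L 5 to hit its cap of 5 — 19 left.
Give Clinic K 6 to hit its cap of 6 — 13 left.
Clinic N takes 5 to reach its cap of 5 — 8 left.
Only 8 left; Clinic J takes them to reach 8.
Total = 170×6 + 180×5 + 190×10 + 130×8 + 160×5 = 5660.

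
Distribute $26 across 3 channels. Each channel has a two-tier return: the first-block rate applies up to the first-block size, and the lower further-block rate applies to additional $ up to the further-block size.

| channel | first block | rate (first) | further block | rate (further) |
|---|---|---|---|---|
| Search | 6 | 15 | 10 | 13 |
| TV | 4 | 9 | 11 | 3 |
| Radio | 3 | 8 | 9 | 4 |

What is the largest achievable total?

Order all 6 blocks by rate: Search/first 15 > Search/second 13 > TV/first 9 > Radio/first 8 > Radio/second 4 > TV/second 3.
Search/first (15): +6 — 20 left.
Search second at 13: fill all 10 — 10 left.
Fill TV first block (4 at 9) — 6 left.
Radio first at 8: fill all 3 — 3 left.
Radio/second: +3 of 9 at 4; pool empty.
Total = 15×6 + 13×10 + 9×4 + 8×3 + 4×3 = 292.

292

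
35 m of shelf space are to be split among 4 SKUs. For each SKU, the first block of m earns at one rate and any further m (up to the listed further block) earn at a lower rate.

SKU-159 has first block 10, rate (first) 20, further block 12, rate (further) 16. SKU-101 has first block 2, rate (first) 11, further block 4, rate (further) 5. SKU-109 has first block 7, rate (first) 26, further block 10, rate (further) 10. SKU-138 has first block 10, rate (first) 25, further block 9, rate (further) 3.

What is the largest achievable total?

760

Rank every tier by rate: SKU-109/first 26 > SKU-138/first 25 > SKU-159/first 20 > SKU-159/second 16 > SKU-101/first 11 > SKU-109/second 10 > SKU-101/second 5 > SKU-138/second 3.
SKU-109/first (26): +7 — 28 left.
Fill SKU-138 first block (10 at 25) — 18 left.
Fill SKU-159 first block (10 at 20) — 8 left.
8 remain; put them into SKU-159 second at 16.
Total = 26×7 + 25×10 + 20×10 + 16×8 = 760.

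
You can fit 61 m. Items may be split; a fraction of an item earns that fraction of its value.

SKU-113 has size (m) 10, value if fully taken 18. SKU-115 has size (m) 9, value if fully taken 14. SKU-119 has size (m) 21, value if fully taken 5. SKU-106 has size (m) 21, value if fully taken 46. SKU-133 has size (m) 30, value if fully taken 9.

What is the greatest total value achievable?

84.3

Rank by value-to-size ratio: SKU-106 46/21≈2.19, SKU-113 18/10≈1.8, SKU-115 14/9≈1.56, SKU-133 9/30≈0.3, SKU-119 5/21≈0.238.
SKU-106: take in full, 21 m for value 46 ; 40 left.
All 10 m of SKU-113 fit (value 18) ; 30 remain.
Take all of SKU-115 (9 m, value 14) ; 21 m left.
Fill the last 21 m with part of SKU-133: 21/30 of it earns 6.3.
Total value = 84.3.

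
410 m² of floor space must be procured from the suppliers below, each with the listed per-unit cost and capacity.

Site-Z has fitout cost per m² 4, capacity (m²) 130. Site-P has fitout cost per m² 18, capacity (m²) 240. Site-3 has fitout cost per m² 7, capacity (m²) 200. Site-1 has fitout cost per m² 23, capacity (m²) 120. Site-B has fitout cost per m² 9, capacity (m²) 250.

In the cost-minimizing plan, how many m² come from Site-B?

80

Use suppliers in increasing cost order.
Site-Z (4): use full 130 → 280 m² to go.
Site-3 at 7: take all 200 m² → 80 still needed.
Take 80 from Site-B at 9 to finish.
Site-P, Site-1: unused.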